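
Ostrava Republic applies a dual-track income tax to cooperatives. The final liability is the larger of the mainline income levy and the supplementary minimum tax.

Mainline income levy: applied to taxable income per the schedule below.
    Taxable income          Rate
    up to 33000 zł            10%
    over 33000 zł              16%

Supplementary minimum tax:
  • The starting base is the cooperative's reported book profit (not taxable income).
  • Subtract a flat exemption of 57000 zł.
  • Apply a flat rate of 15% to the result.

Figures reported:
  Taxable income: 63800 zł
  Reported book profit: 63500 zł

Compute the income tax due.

Supplementary minimum tax:
  Base (reported book profit): 63500 zł
  Less exemption 57000 zł → base 6500 zł
  6500 zł × 15% = 975 zł

Mainline income levy:
  33000 zł × 10% = 3300 zł
  30800 zł × 16% = 4928 zł
  → 8228 zł

8228 zł > 975 zł, so the mainline income levy governs.

8228 zł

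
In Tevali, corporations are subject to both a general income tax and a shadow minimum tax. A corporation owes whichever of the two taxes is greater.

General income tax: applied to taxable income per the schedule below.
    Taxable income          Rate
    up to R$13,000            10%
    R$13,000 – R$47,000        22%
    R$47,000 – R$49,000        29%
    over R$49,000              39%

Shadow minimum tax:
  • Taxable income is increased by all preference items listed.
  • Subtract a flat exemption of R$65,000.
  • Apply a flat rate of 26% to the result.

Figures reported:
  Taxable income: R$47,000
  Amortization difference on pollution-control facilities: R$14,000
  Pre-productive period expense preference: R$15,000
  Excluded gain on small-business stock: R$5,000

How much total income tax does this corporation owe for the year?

R$8,780

Shadow minimum tax:
  Adjusted income: R$47,000 + R$14,000 + R$15,000 + R$5,000 = R$81,000
  Less exemption R$65,000 → base R$16,000
  R$16,000 × 26% = R$4,160

General income tax:
  R$13,000 × 10% = R$1,300
  R$34,000 × 22% = R$7,480
  → R$8,780

R$8,780 > R$4,160, so the general income tax governs.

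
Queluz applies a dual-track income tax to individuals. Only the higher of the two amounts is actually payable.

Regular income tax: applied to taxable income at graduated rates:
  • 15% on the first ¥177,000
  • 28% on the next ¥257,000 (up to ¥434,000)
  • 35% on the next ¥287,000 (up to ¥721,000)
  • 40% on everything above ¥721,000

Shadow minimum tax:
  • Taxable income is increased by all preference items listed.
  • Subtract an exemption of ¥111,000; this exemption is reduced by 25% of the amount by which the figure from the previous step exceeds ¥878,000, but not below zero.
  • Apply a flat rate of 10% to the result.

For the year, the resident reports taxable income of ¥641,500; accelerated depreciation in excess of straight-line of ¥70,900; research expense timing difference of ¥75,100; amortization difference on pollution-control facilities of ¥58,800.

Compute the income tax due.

Shadow minimum tax:
  Adjusted income: ¥641,500 + ¥70,900 + ¥75,100 + ¥58,800 = ¥846,300
  Exemption: ¥846,300 ≤ ¥878,000, so full ¥111,000 applies
  Base: ¥846,300 − ¥111,000 = ¥735,300
  ¥735,300 × 10% = ¥73,530

Regular income tax:
  ¥177,000 × 15% = ¥26,550
  ¥257,000 × 28% = ¥71,960
  ¥207,500 × 35% = ¥72,625
  → ¥171,135

¥171,135 > ¥73,530, so the regular income tax governs.

¥171,135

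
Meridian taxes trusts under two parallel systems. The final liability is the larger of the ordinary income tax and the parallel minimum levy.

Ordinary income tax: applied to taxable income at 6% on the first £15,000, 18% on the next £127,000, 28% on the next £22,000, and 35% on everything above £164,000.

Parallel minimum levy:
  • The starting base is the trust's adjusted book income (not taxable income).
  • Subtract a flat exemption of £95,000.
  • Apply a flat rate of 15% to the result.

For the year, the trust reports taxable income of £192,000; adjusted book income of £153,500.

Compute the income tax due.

£39,720

Parallel minimum levy:
  Base (adjusted book income): £153,500
  Less exemption £95,000 → base £58,500
  £58,500 × 15% = £8,775

Ordinary income tax:
  £15,000 × 6% = £900
  £127,000 × 18% = £22,860
  £22,000 × 28% = £6,160
  £28,000 × 35% = £9,800
  → £39,720

£39,720 > £8,775, so the ordinary income tax governs.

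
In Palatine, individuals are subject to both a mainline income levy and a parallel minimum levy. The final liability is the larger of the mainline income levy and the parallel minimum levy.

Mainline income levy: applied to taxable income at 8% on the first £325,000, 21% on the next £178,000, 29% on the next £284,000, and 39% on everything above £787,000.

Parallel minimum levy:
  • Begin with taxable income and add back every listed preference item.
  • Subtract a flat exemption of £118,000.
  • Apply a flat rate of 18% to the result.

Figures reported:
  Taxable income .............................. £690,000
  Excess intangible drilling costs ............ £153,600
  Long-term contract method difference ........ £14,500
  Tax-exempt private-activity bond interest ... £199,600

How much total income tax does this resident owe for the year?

Mainline income levy:
  £325,000 × 8% = £26,000
  £178,000 × 21% = £37,380
  £187,000 × 29% = £54,230
  → £117,610

Parallel minimum levy:
  Adjusted income: £690,000 + £153,600 + £14,500 + £199,600 = £1,057,700
  Less exemption £118,000 → base £939,700
  £939,700 × 18% = £169,146

£169,146 > £117,610, so the parallel minimum levy is the binding amount.

£169,146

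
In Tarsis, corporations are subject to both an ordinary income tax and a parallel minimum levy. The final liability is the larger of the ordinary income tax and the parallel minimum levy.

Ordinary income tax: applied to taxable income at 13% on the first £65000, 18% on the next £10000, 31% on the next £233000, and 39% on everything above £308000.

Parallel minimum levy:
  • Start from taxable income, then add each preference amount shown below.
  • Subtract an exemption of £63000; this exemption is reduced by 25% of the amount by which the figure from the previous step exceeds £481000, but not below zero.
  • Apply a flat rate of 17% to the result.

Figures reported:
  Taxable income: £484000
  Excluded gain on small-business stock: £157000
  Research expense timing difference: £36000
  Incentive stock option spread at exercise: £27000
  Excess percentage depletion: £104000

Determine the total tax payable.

£151120

Ordinary income tax:
  £65000 × 13% = £8450
  £10000 × 18% = £1800
  £233000 × 31% = £72230
  £176000 × 39% = £68640
  → £151120

Parallel minimum levy:
  Adjusted income: £484000 + £157000 + £36000 + £27000 + £104000 = £808000
  Exemption: 25% × (£808000 − £481000) = £81750 ≥ £63000, so the exemption is fully phased out
  Base: £808000 − £0 = £808000
  £808000 × 17% = £137360

£151120 > £137360, so the ordinary income tax governs.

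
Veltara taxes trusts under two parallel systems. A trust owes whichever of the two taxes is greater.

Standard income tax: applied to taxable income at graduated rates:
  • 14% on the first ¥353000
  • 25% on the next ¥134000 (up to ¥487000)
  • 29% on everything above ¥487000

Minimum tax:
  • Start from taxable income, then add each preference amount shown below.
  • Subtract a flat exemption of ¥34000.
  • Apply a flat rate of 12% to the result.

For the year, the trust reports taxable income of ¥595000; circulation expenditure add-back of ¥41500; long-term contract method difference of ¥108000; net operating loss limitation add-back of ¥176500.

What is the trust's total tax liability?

Minimum tax:
  Adjusted income: ¥595000 + ¥41500 + ¥108000 + ¥176500 = ¥921000
  Less exemption ¥34000 → base ¥887000
  ¥887000 × 12% = ¥106440

Standard income tax:
  ¥353000 × 14% = ¥49420
  ¥134000 × 25% = ¥33500
  ¥108000 × 29% = ¥31320
  → ¥114240

¥114240 > ¥106440, so the standard income tax governs.

¥114240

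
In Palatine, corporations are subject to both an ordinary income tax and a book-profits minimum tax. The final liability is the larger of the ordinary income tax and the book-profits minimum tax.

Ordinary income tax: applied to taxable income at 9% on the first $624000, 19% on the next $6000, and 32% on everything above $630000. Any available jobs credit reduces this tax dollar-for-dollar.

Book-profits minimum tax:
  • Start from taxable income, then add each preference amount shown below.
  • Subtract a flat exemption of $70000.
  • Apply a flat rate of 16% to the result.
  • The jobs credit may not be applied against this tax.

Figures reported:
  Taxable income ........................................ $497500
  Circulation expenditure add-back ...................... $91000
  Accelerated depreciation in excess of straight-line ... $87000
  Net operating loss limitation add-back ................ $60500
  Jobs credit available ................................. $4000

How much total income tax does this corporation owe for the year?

$106560

Ordinary income tax:
  $497500 × 9% = $44775
  Less jobs credit $4000 → $40775

Book-profits minimum tax:
  Adjusted income: $497500 + $91000 + $87000 + $60500 = $736000
  Less exemption $70000 → base $666000
  $666000 × 16% = $106560

$106560 > $40775, so the book-profits minimum tax is the binding amount.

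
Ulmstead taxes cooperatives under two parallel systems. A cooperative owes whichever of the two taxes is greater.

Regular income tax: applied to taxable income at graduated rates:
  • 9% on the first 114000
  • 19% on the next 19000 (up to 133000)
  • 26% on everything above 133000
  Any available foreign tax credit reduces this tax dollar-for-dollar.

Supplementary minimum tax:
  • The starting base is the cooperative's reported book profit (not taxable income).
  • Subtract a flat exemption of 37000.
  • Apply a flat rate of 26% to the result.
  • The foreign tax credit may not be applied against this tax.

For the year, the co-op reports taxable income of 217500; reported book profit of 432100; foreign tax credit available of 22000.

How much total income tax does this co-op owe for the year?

Supplementary minimum tax:
  Base (reported book profit): 432100
  Less exemption 37000 → base 395100
  395100 × 26% = 102726

Regular income tax:
  114000 × 9% = 10260
  19000 × 19% = 3610
  84500 × 26% = 21970
  → 35840
  Less foreign tax credit 22000 → 13840

102726 > 13840, so the supplementary minimum tax is the binding amount.

102726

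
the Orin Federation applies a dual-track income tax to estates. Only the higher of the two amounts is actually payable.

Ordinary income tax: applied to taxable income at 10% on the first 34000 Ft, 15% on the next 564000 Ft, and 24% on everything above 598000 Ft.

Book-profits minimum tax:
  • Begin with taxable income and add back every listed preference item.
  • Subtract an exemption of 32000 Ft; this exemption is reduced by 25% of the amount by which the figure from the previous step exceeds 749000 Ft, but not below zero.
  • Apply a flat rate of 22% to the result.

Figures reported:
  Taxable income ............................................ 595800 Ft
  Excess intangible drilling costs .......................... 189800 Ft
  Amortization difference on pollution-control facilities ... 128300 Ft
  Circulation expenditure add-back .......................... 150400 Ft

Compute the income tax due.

Ordinary income tax:
  34000 Ft × 10% = 3400 Ft
  561800 Ft × 15% = 84270 Ft
  → 87670 Ft

Book-profits minimum tax:
  Adjusted income: 595800 Ft + 189800 Ft + 128300 Ft + 150400 Ft = 1064300 Ft
  Exemption: 25% × (1064300 Ft − 749000 Ft) = 78825 Ft ≥ 32000 Ft, so the exemption is fully phased out
  Base: 1064300 Ft − 0 Ft = 1064300 Ft
  1064300 Ft × 22% = 234146 Ft

234146 Ft > 87670 Ft, so the book-profits minimum tax is the binding amount.

234146 Ft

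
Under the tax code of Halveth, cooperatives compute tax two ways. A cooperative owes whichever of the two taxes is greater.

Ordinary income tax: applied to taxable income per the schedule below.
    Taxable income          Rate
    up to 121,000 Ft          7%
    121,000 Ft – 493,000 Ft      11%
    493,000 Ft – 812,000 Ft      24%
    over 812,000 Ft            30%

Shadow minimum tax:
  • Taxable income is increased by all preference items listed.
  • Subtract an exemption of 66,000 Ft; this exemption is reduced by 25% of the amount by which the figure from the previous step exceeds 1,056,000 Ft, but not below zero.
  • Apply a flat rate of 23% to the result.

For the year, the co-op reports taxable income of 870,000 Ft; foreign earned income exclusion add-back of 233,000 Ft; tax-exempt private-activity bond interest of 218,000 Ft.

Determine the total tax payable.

Shadow minimum tax:
  Adjusted income: 870,000 Ft + 233,000 Ft + 218,000 Ft = 1,321,000 Ft
  Exemption: 25% × (1,321,000 Ft − 1,056,000 Ft) = 66,250 Ft ≥ 66,000 Ft, so the exemption is fully phased out
  Base: 1,321,000 Ft − 0 Ft = 1,321,000 Ft
  1,321,000 Ft × 23% = 303,830 Ft

Ordinary income tax:
  121,000 Ft × 7% = 8,470 Ft
  372,000 Ft × 11% = 40,920 Ft
  319,000 Ft × 24% = 76,560 Ft
  58,000 Ft × 30% = 17,400 Ft
  → 143,350 Ft

303,830 Ft > 143,350 Ft, so the shadow minimum tax is the binding amount.

303,830 Ft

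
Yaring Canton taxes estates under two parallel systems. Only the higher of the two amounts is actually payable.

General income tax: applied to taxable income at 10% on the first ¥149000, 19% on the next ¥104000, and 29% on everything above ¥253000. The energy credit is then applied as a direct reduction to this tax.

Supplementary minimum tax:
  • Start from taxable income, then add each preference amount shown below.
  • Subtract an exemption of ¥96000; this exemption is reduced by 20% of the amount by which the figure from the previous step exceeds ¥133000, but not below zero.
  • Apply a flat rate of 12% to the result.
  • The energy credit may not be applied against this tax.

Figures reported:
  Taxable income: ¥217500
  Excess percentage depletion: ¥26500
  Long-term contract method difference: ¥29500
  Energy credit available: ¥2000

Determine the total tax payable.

General income tax:
  ¥149000 × 10% = ¥14900
  ¥68500 × 19% = ¥13015
  → ¥27915
  Less energy credit ¥2000 → ¥25915

Supplementary minimum tax:
  Adjusted income: ¥217500 + ¥26500 + ¥29500 = ¥273500
  Exemption: ¥96000 − 20% × (¥273500 − ¥133000) = ¥96000 − ¥28100 = ¥67900
  Base: ¥273500 − ¥67900 = ¥205600
  ¥205600 × 12% = ¥24672

¥25915 > ¥24672, so the general income tax governs.

¥25915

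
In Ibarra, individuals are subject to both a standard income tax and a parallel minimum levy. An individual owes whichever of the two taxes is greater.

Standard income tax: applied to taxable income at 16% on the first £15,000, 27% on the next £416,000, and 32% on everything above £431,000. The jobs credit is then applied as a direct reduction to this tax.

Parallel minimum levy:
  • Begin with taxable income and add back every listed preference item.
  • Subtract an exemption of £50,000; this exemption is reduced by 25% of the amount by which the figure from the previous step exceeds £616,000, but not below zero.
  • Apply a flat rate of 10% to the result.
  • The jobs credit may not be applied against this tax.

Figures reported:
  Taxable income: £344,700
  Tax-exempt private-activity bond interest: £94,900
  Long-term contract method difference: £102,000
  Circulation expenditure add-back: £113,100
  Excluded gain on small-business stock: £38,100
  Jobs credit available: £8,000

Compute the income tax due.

£83,419

Standard income tax:
  £15,000 × 16% = £2,400
  £329,700 × 27% = £89,019
  → £91,419
  Less jobs credit £8,000 → £83,419

Parallel minimum levy:
  Adjusted income: £344,700 + £94,900 + £102,000 + £113,100 + £38,100 = £692,800
  Exemption: £50,000 − 25% × (£692,800 − £616,000) = £50,000 − £19,200 = £30,800
  Base: £692,800 − £30,800 = £662,000
  £662,000 × 10% = £66,200

£83,419 > £66,200, so the standard income tax governs.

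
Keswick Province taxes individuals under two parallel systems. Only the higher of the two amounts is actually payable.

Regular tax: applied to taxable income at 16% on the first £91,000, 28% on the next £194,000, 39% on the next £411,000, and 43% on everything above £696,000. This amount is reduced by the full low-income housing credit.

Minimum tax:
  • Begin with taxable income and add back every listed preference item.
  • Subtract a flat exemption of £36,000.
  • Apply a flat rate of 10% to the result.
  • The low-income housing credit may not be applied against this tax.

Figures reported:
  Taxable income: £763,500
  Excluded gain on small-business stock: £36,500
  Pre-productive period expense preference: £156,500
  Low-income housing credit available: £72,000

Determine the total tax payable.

£186,195

Minimum tax:
  Adjusted income: £763,500 + £36,500 + £156,500 = £956,500
  Less exemption £36,000 → base £920,500
  £920,500 × 10% = £92,050

Regular tax:
  £91,000 × 16% = £14,560
  £194,000 × 28% = £54,320
  £411,000 × 39% = £160,290
  £67,500 × 43% = £29,025
  → £258,195
  Less low-income housing credit £72,000 → £186,195

£186,195 > £92,050, so the regular tax governs.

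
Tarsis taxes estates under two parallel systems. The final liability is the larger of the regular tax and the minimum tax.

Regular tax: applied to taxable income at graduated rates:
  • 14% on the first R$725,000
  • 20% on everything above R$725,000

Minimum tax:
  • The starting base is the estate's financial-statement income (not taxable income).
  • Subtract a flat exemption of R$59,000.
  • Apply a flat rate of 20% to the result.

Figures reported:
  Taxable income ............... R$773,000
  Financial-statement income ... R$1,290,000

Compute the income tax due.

R$246,200

Regular tax:
  R$725,000 × 14% = R$101,500
  R$48,000 × 20% = R$9,600
  → R$111,100

Minimum tax:
  Base (financial-statement income): R$1,290,000
  Less exemption R$59,000 → base R$1,231,000
  R$1,231,000 × 20% = R$246,200

R$246,200 > R$111,100, so the minimum tax is the binding amount.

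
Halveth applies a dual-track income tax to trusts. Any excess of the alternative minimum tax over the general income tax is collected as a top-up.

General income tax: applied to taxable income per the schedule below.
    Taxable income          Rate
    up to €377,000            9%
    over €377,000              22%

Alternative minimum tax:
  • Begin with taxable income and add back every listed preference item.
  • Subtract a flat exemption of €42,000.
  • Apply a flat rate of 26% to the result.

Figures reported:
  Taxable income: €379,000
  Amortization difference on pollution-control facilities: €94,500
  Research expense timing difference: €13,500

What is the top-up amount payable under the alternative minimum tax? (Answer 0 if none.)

€81,330

General income tax:
  €377,000 × 9% = €33,930
  €2,000 × 22% = €440
  → €34,370

Alternative minimum tax:
  Adjusted income: €379,000 + €94,500 + €13,500 = €487,000
  Less exemption €42,000 → base €445,000
  €445,000 × 26% = €115,700

Excess of alternative minimum tax over general income tax: €115,700 − €34,370 = €81,330.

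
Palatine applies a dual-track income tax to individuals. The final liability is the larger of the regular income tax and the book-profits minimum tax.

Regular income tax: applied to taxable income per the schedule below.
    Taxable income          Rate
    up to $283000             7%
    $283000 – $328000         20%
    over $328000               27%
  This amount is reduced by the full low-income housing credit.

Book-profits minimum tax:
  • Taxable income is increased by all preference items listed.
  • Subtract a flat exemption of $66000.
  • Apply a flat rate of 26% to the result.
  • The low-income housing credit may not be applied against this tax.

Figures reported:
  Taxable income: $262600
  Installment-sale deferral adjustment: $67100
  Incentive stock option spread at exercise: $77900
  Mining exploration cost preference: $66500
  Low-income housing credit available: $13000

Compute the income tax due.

Book-profits minimum tax:
  Adjusted income: $262600 + $67100 + $77900 + $66500 = $474100
  Less exemption $66000 → base $408100
  $408100 × 26% = $106106

Regular income tax:
  $262600 × 7% = $18382
  Less low-income housing credit $13000 → $5382

$106106 > $5382, so the book-profits minimum tax is the binding amount.

$106106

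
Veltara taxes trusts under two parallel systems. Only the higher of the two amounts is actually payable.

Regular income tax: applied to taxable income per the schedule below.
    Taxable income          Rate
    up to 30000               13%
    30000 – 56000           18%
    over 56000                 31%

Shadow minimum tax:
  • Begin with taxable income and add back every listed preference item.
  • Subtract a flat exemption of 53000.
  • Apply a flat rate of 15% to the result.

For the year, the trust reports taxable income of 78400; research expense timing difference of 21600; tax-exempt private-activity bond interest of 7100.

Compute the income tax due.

15524

Shadow minimum tax:
  Adjusted income: 78400 + 21600 + 7100 = 107100
  Less exemption 53000 → base 54100
  54100 × 15% = 8115

Regular income tax:
  30000 × 13% = 3900
  26000 × 18% = 4680
  22400 × 31% = 6944
  → 15524

15524 > 8115, so the regular income tax governs.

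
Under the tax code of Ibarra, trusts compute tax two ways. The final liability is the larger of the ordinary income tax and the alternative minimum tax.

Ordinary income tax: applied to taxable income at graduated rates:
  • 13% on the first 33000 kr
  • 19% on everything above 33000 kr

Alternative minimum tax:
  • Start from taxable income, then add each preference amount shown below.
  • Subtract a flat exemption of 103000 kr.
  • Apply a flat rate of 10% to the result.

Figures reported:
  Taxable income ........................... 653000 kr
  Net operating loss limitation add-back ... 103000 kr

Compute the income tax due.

Alternative minimum tax:
  Adjusted income: 653000 kr + 103000 kr = 756000 kr
  Less exemption 103000 kr → base 653000 kr
  653000 kr × 10% = 65300 kr

Ordinary income tax:
  33000 kr × 13% = 4290 kr
  620000 kr × 19% = 117800 kr
  → 122090 kr

122090 kr > 65300 kr, so the ordinary income tax governs.

122090 kr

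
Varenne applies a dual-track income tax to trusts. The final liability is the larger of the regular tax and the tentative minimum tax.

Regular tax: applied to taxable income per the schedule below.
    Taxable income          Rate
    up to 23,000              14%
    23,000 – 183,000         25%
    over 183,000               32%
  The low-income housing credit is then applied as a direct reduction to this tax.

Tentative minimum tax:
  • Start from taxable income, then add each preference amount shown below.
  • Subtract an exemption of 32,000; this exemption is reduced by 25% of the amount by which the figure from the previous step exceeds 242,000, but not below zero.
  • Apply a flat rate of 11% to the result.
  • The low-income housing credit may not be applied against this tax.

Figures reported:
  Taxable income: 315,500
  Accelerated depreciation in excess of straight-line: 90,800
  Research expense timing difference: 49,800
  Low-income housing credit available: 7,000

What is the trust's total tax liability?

Tentative minimum tax:
  Adjusted income: 315,500 + 90,800 + 49,800 = 456,100
  Exemption: 25% × (456,100 − 242,000) = 53,525 ≥ 32,000, so the exemption is fully phased out
  Base: 456,100 − 0 = 456,100
  456,100 × 11% = 50,171

Regular tax:
  23,000 × 14% = 3,220
  160,000 × 25% = 40,000
  132,500 × 32% = 42,400
  → 85,620
  Less low-income housing credit 7,000 → 78,620

78,620 > 50,171, so the regular tax governs.

78,620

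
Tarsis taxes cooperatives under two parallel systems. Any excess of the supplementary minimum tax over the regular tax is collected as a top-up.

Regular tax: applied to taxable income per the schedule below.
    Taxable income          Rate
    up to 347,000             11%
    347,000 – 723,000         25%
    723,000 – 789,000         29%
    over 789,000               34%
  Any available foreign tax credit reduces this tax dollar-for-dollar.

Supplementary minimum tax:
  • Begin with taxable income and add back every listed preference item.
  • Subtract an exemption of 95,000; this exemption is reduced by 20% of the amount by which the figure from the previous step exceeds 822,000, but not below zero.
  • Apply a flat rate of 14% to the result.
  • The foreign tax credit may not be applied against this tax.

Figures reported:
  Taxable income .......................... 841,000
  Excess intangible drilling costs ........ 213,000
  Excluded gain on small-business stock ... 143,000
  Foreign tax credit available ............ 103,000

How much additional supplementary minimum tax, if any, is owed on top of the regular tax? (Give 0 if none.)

98,790

Regular tax:
  347,000 × 11% = 38,170
  376,000 × 25% = 94,000
  66,000 × 29% = 19,140
  52,000 × 34% = 17,680
  → 168,990
  Less foreign tax credit 103,000 → 65,990

Supplementary minimum tax:
  Adjusted income: 841,000 + 213,000 + 143,000 = 1,197,000
  Exemption: 95,000 − 20% × (1,197,000 − 822,000) = 95,000 − 75,000 = 20,000
  Base: 1,197,000 − 20,000 = 1,177,000
  1,177,000 × 14% = 164,780

Excess of supplementary minimum tax over regular tax: 164,780 − 65,990 = 98,790.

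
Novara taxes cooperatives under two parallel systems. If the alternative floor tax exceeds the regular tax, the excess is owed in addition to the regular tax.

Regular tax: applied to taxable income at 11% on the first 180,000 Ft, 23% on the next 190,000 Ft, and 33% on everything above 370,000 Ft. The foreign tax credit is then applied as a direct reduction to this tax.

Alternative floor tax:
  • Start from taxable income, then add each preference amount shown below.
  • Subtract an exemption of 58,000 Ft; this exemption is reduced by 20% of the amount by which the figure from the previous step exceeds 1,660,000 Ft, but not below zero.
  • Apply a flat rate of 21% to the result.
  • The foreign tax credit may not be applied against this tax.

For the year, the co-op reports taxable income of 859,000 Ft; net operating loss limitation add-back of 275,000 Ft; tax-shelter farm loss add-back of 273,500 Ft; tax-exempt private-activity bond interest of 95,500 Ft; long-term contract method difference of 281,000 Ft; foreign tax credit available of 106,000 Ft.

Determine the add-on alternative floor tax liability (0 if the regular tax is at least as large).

Alternative floor tax:
  Adjusted income: 859,000 Ft + 275,000 Ft + 273,500 Ft + 95,500 Ft + 281,000 Ft = 1,784,000 Ft
  Exemption: 58,000 Ft − 20% × (1,784,000 Ft − 1,660,000 Ft) = 58,000 Ft − 24,800 Ft = 33,200 Ft
  Base: 1,784,000 Ft − 33,200 Ft = 1,750,800 Ft
  1,750,800 Ft × 21% = 367,668 Ft

Regular tax:
  180,000 Ft × 11% = 19,800 Ft
  190,000 Ft × 23% = 43,700 Ft
  489,000 Ft × 33% = 161,370 Ft
  → 224,870 Ft
  Less foreign tax credit 106,000 Ft → 118,870 Ft

Excess of alternative floor tax over regular tax: 367,668 Ft − 118,870 Ft = 248,798 Ft.

248,798 Ft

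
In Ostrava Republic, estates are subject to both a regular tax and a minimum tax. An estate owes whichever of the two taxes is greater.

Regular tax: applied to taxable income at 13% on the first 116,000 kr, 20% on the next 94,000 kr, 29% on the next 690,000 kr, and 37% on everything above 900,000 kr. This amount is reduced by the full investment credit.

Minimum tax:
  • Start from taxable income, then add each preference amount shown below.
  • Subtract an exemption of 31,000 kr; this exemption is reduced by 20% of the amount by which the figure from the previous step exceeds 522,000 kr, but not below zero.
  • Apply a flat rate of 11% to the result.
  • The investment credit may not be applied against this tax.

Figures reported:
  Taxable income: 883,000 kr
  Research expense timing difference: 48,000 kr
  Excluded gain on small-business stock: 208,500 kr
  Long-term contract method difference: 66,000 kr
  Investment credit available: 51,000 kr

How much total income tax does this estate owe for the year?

178,050 kr

Minimum tax:
  Adjusted income: 883,000 kr + 48,000 kr + 208,500 kr + 66,000 kr = 1,205,500 kr
  Exemption: 20% × (1,205,500 kr − 522,000 kr) = 136,700 kr ≥ 31,000 kr, so the exemption is fully phased out
  Base: 1,205,500 kr − 0 kr = 1,205,500 kr
  1,205,500 kr × 11% = 132,605 kr

Regular tax:
  116,000 kr × 13% = 15,080 kr
  94,000 kr × 20% = 18,800 kr
  673,000 kr × 29% = 195,170 kr
  → 229,050 kr
  Less investment credit 51,000 kr → 178,050 kr

178,050 kr > 132,605 kr, so the regular tax governs.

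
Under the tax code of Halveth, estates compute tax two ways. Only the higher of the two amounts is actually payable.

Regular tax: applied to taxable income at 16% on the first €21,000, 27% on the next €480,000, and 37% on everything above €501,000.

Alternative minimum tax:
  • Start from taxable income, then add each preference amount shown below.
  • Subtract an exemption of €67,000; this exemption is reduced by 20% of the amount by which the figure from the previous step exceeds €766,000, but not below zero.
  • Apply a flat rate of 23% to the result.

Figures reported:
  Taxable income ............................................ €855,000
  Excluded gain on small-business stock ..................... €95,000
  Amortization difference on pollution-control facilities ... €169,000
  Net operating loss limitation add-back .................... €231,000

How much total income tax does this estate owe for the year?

Regular tax:
  €21,000 × 16% = €3,360
  €480,000 × 27% = €129,600
  €354,000 × 37% = €130,980
  → €263,940

Alternative minimum tax:
  Adjusted income: €855,000 + €95,000 + €169,000 + €231,000 = €1,350,000
  Exemption: 20% × (€1,350,000 − €766,000) = €116,800 ≥ €67,000, so the exemption is fully phased out
  Base: €1,350,000 − €0 = €1,350,000
  €1,350,000 × 23% = €310,500

€310,500 > €263,940, so the alternative minimum tax is the binding amount.

€310,500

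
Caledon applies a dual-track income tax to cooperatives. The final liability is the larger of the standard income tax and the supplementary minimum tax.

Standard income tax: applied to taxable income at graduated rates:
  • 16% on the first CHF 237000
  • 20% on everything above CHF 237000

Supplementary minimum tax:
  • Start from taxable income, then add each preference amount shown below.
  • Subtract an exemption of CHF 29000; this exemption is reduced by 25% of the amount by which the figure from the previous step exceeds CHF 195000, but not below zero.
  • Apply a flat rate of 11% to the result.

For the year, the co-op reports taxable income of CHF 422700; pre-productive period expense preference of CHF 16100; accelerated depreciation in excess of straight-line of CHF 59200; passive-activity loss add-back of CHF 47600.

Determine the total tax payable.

Standard income tax:
  CHF 237000 × 16% = CHF 37920
  CHF 185700 × 20% = CHF 37140
  → CHF 75060

Supplementary minimum tax:
  Adjusted income: CHF 422700 + CHF 16100 + CHF 59200 + CHF 47600 = CHF 545600
  Exemption: 25% × (CHF 545600 − CHF 195000) = CHF 87650 ≥ CHF 29000, so the exemption is fully phased out
  Base: CHF 545600 − CHF 0 = CHF 545600
  CHF 545600 × 11% = CHF 60016

CHF 75060 > CHF 60016, so the standard income tax governs.

CHF 75060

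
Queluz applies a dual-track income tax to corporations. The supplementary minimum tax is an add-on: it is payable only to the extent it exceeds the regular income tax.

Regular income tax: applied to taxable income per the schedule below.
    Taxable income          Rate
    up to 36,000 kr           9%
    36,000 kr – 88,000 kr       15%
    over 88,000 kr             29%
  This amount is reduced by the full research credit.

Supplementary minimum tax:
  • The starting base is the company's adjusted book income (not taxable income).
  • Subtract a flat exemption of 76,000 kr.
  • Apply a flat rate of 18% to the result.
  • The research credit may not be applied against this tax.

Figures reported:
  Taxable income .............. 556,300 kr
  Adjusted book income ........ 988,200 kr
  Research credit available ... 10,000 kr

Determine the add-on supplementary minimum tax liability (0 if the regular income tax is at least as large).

27,349 kr

Regular income tax:
  36,000 kr × 9% = 3,240 kr
  52,000 kr × 15% = 7,800 kr
  468,300 kr × 29% = 135,807 kr
  → 146,847 kr
  Less research credit 10,000 kr → 136,847 kr

Supplementary minimum tax:
  Base (adjusted book income): 988,200 kr
  Less exemption 76,000 kr → base 912,200 kr
  912,200 kr × 18% = 164,196 kr

Excess of supplementary minimum tax over regular income tax: 164,196 kr − 136,847 kr = 27,349 kr.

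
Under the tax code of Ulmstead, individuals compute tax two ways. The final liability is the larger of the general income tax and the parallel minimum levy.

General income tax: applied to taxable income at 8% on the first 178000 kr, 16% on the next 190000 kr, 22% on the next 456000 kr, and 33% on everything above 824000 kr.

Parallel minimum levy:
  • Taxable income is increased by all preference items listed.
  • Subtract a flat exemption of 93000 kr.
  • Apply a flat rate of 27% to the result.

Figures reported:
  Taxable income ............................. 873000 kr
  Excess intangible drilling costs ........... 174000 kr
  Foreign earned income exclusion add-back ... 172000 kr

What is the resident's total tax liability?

304020 kr

Parallel minimum levy:
  Adjusted income: 873000 kr + 174000 kr + 172000 kr = 1219000 kr
  Less exemption 93000 kr → base 1126000 kr
  1126000 kr × 27% = 304020 kr

General income tax:
  178000 kr × 8% = 14240 kr
  190000 kr × 16% = 30400 kr
  456000 kr × 22% = 100320 kr
  49000 kr × 33% = 16170 kr
  → 161130 kr

304020 kr > 161130 kr, so the parallel minimum levy is the binding amount.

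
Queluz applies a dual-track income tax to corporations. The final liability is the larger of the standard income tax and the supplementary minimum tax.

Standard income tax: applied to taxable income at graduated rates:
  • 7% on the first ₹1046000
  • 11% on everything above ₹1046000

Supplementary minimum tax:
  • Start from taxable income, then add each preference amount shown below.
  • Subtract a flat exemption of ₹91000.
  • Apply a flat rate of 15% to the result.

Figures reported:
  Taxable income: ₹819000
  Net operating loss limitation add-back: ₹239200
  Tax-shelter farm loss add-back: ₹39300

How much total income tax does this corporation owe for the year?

₹150975

Standard income tax:
  ₹819000 × 7% = ₹57330

Supplementary minimum tax:
  Adjusted income: ₹819000 + ₹239200 + ₹39300 = ₹1097500
  Less exemption ₹91000 → base ₹1006500
  ₹1006500 × 15% = ₹150975

₹150975 > ₹57330, so the supplementary minimum tax is the binding amount.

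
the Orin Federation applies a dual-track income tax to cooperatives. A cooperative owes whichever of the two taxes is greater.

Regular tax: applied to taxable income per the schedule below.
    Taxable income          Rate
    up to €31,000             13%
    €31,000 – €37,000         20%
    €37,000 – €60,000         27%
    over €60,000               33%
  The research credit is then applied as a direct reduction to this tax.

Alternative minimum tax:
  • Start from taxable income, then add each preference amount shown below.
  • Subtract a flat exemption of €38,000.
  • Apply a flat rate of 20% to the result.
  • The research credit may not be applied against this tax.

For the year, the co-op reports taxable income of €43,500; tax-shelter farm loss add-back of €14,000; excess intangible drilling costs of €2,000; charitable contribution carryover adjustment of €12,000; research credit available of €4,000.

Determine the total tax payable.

€6,700

Regular tax:
  €31,000 × 13% = €4,030
  €6,000 × 20% = €1,200
  €6,500 × 27% = €1,755
  → €6,985
  Less research credit €4,000 → €2,985

Alternative minimum tax:
  Adjusted income: €43,500 + €14,000 + €2,000 + €12,000 = €71,500
  Less exemption €38,000 → base €33,500
  €33,500 × 20% = €6,700

€6,700 > €2,985, so the alternative minimum tax is the binding amount.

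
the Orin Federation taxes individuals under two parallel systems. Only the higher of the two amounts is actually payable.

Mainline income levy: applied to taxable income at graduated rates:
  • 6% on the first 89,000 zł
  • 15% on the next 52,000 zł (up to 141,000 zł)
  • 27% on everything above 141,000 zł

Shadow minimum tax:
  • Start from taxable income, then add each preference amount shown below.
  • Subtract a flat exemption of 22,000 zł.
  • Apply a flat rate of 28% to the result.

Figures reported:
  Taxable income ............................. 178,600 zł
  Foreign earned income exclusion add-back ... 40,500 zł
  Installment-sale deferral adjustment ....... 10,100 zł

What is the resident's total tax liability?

58,016 zł

Mainline income levy:
  89,000 zł × 6% = 5,340 zł
  52,000 zł × 15% = 7,800 zł
  37,600 zł × 27% = 10,152 zł
  → 23,292 zł

Shadow minimum tax:
  Adjusted income: 178,600 zł + 40,500 zł + 10,100 zł = 229,200 zł
  Less exemption 22,000 zł → base 207,200 zł
  207,200 zł × 28% = 58,016 zł

58,016 zł > 23,292 zł, so the shadow minimum tax is the binding amount.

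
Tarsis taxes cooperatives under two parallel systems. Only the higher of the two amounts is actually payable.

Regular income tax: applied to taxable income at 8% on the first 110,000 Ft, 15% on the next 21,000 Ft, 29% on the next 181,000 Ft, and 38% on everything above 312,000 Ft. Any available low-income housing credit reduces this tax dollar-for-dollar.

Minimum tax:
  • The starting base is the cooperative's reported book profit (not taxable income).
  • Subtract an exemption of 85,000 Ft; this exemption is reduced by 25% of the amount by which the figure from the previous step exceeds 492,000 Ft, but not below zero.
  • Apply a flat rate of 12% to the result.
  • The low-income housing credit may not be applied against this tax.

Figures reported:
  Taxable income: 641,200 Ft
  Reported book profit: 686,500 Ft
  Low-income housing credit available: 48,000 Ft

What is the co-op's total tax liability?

141,536 Ft

Regular income tax:
  110,000 Ft × 8% = 8,800 Ft
  21,000 Ft × 15% = 3,150 Ft
  181,000 Ft × 29% = 52,490 Ft
  329,200 Ft × 38% = 125,096 Ft
  → 189,536 Ft
  Less low-income housing credit 48,000 Ft → 141,536 Ft

Minimum tax:
  Base (reported book profit): 686,500 Ft
  Exemption: 85,000 Ft − 25% × (686,500 Ft − 492,000 Ft) = 85,000 Ft − 48,625 Ft = 36,375 Ft
  Base: 686,500 Ft − 36,375 Ft = 650,125 Ft
  650,125 Ft × 12% = 78,015 Ft

141,536 Ft > 78,015 Ft, so the regular income tax governs.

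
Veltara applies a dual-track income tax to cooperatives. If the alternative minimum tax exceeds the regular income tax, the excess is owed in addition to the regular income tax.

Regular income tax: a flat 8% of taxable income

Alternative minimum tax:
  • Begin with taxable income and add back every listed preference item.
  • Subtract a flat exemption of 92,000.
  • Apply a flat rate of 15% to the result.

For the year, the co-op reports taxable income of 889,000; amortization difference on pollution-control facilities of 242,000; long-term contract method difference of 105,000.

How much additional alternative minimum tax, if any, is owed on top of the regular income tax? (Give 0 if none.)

100,480

Alternative minimum tax:
  Adjusted income: 889,000 + 242,000 + 105,000 = 1,236,000
  Less exemption 92,000 → base 1,144,000
  1,144,000 × 15% = 171,600

Regular income tax:
  889,000 × 8% = 71,120

Excess of alternative minimum tax over regular income tax: 171,600 − 71,120 = 100,480.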